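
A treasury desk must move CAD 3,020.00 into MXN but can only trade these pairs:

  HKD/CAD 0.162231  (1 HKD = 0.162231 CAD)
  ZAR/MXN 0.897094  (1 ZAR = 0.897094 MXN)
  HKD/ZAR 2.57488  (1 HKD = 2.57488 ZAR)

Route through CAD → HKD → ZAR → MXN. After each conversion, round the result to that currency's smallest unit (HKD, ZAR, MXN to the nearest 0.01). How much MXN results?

MXN 42,999.96

CAD 3,020.00 ÷ 0.162231 = HKD 18,615.43
HKD 18,615.43 × 2.57488 = ZAR 47,932.50
ZAR 47,932.50 × 0.897094 = MXN 42,999.96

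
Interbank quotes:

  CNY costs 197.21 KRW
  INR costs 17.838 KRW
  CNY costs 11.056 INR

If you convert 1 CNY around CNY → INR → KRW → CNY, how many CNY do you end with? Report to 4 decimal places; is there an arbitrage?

Around CNY → INR → KRW → CNY: 1 × 11.056 × 17.838 ÷ 197.21 = 1.000035
Product ≈ 1 (deviation 0.004%, within rounding noise).

1.0000 (no arbitrage)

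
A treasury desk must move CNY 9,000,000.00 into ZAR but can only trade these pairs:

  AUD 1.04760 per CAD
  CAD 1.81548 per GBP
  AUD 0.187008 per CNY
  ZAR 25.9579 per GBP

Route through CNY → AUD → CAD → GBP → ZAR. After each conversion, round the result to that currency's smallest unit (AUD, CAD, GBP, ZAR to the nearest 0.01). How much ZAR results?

ZAR 22,971,285.00

CNY 9,000,000.00 × 0.187008 = AUD 1,683,072.00
AUD 1,683,072.00 ÷ 1.04760 = CAD 1,606,597.94
CAD 1,606,597.94 ÷ 1.81548 = GBP 884,943.89
GBP 884,943.89 × 25.9579 = ZAR 22,971,285.00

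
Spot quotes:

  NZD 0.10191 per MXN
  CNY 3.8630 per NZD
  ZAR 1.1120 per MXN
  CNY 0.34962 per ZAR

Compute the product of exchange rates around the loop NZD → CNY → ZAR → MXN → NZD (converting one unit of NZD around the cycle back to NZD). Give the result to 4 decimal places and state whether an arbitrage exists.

Around NZD → CNY → ZAR → MXN → NZD: 1 × 3.8630 ÷ 0.34962 ÷ 1.1120 × 0.10191 = 1.012606
Product > 1; profitable direction is NZD → CNY → ZAR → MXN → NZD.

1.0126 (arbitrage exists)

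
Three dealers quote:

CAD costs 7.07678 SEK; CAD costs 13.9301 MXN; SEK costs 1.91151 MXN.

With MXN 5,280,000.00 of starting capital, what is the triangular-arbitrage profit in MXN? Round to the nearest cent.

Profitable loop is MXN → SEK → CAD → MXN:
MXN 5,280,000.00 ÷ 1.91151 = SEK 2,762,214.17
SEK 2,762,214.17 ÷ 7.07678 = CAD 390,320.76
CAD 390,320.76 × 13.9301 = MXN 5,437,207.25
Profit = MXN 5,437,207.25 − MXN 5,280,000.00

Profit: MXN 157,207.25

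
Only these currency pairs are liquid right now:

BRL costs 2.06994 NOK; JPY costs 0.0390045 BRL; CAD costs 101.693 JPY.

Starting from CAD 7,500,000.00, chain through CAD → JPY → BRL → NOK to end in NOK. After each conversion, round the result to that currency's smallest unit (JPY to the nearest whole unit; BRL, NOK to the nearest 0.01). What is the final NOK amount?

CAD 7,500,000.00 × 101.693 = JPY 762,697,500
JPY 762,697,500 × 0.0390045 = BRL 29,748,634.64
BRL 29,748,634.64 × 2.06994 = NOK 61,577,888.79

NOK 61,577,888.79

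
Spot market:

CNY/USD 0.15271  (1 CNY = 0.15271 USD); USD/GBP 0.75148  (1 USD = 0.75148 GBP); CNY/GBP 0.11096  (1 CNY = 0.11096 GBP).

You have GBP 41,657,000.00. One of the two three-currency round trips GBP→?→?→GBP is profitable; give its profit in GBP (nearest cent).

Profit: GBP 1,426,050.51

Profitable loop is GBP → CNY → USD → GBP:
GBP 41,657,000.00 ÷ 0.11096 = CNY 375,423,576.06
CNY 375,423,576.06 × 0.15271 = USD 57,330,934.30
USD 57,330,934.30 × 0.75148 = GBP 43,083,050.51
Profit = GBP 43,083,050.51 − GBP 41,657,000.00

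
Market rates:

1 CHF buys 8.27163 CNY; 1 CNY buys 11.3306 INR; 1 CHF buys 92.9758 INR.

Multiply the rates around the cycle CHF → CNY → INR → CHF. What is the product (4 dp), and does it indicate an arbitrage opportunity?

1.0080 (arbitrage exists)

Around CHF → CNY → INR → CHF: 1 × 8.27163 × 11.3306 ÷ 92.9758 = 1.008031
Product > 1; profitable direction is CHF → CNY → INR → CHF.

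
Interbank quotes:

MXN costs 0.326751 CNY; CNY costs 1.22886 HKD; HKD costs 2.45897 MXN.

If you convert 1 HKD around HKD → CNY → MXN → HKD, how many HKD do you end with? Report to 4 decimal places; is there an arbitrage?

Around HKD → CNY → MXN → HKD: 1 ÷ 1.22886 ÷ 0.326751 ÷ 2.45897 = 1.012809
Product > 1; profitable direction is HKD → CNY → MXN → HKD.

1.0128 (arbitrage exists)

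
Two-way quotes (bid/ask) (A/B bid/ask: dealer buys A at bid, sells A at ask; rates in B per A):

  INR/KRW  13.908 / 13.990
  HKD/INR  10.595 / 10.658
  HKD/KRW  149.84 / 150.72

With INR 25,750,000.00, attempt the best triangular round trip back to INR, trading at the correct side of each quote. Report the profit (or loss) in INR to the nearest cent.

Best loop INR → HKD → KRW → INR:
INR 25,750,000.00 ÷ 10.658 (buy HKD at ask) = HKD 2,416,025.52
HKD 2,416,025.52 × 149.84 (sell HKD at bid) = KRW 362,017,264
KRW 362,017,264 ÷ 13.990 (buy INR at ask) = INR 25,876,859.47

Net profit: INR 126,859.47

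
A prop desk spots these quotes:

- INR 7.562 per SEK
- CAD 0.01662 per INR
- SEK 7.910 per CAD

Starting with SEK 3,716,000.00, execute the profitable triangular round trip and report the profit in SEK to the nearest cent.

Profit: SEK 21,933.14

Profitable loop is SEK → CAD → INR → SEK:
SEK 3,716,000.00 ÷ 7.910 = CAD 469,785.08
CAD 469,785.08 ÷ 0.01662 = INR 28,266,250.43
INR 28,266,250.43 ÷ 7.562 = SEK 3,737,933.14
Profit = SEK 3,737,933.14 − SEK 3,716,000.00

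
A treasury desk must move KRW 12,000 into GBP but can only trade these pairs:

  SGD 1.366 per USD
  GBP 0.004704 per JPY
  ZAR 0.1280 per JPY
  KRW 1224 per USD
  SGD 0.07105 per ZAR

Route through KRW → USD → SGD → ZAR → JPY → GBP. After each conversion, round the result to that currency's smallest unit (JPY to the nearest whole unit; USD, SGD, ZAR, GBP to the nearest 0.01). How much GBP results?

GBP 6.92

KRW 12,000 ÷ 1224 = USD 9.80
USD 9.80 × 1.366 = SGD 13.39
SGD 13.39 ÷ 0.07105 = ZAR 188.46
ZAR 188.46 ÷ 0.1280 = JPY 1,472
JPY 1,472 × 0.004704 = GBP 6.92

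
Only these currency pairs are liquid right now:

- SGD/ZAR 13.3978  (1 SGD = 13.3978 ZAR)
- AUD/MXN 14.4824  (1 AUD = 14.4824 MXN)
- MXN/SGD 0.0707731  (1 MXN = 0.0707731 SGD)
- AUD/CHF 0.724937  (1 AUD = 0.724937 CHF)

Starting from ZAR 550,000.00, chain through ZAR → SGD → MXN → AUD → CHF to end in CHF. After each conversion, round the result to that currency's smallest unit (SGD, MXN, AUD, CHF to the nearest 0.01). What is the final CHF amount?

ZAR 550,000.00 ÷ 13.3978 = SGD 41,051.52
SGD 41,051.52 ÷ 0.0707731 = MXN 580,044.11
MXN 580,044.11 ÷ 14.4824 = AUD 40,051.66
AUD 40,051.66 × 0.724937 = CHF 29,034.93

CHF 29,034.93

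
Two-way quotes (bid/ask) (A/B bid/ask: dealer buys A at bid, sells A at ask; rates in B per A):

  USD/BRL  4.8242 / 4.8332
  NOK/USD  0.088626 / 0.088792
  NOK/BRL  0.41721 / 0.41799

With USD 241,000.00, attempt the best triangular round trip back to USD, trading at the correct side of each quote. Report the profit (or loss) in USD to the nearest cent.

Net profit: USD 5,511.74

Best loop USD → BRL → NOK → USD:
USD 241,000.00 × 4.8242 (sell USD at bid) = BRL 1,162,632.20
BRL 1,162,632.20 ÷ 0.41799 (buy NOK at ask) = NOK 2,781,483.29
NOK 2,781,483.29 × 0.088626 (sell NOK at bid) = USD 246,511.74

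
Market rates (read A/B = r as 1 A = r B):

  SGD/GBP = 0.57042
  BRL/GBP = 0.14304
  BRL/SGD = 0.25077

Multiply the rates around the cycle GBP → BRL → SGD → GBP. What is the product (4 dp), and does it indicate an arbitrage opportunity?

Around GBP → BRL → SGD → GBP: 1 ÷ 0.14304 × 0.25077 × 0.57042 = 1.000030
Product ≈ 1 (deviation 0.003%, within rounding noise).

1.0000 (no arbitrage)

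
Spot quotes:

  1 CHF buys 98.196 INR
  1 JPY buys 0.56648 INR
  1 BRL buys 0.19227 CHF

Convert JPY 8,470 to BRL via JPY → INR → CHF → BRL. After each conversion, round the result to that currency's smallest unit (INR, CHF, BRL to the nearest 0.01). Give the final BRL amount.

JPY 8,470 × 0.56648 = INR 4,798.09
INR 4,798.09 ÷ 98.196 = CHF 48.86
CHF 48.86 ÷ 0.19227 = BRL 254.12

BRL 254.12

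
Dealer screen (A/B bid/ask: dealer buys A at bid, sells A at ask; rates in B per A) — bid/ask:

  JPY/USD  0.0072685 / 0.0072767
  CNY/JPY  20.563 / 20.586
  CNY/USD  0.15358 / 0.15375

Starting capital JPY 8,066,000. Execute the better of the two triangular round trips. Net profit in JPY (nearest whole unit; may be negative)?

Net profit: JPY 203,637

Best loop JPY → CNY → USD → JPY:
JPY 8,066,000 ÷ 20.586 (buy CNY at ask) = CNY 391,819.68
CNY 391,819.68 × 0.15358 (sell CNY at bid) = USD 60,175.67
USD 60,175.67 ÷ 0.0072767 (buy JPY at ask) = JPY 8,269,637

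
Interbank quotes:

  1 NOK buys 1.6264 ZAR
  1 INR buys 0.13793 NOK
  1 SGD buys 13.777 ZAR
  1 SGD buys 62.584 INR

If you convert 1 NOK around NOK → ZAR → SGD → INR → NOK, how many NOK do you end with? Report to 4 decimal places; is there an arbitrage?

Around NOK → ZAR → SGD → INR → NOK: 1 × 1.6264 ÷ 13.777 × 62.584 × 0.13793 = 1.019048
Product > 1; profitable direction is NOK → ZAR → SGD → INR → NOK.

1.0190 (arbitrage exists)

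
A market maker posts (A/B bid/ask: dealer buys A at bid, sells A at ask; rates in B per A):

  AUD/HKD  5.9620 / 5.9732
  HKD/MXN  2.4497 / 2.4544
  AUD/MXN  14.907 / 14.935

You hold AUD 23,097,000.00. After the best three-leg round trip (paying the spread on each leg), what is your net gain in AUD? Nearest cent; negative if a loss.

Best loop AUD → MXN → HKD → AUD:
AUD 23,097,000.00 × 14.907 (sell AUD at bid) = MXN 344,306,979.00
MXN 344,306,979.00 ÷ 2.4544 (buy HKD at ask) = HKD 140,281,526.65
HKD 140,281,526.65 ÷ 5.9732 (buy AUD at ask) = AUD 23,485,154.80

Net profit: AUD 388,154.80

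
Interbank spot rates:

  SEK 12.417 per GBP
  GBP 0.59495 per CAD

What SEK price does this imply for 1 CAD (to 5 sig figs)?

CAD/SEK = 7.3875

1 CAD × 0.59495 = 0.59495 GBP
0.59495 GBP × 12.417 = 7.38749 SEK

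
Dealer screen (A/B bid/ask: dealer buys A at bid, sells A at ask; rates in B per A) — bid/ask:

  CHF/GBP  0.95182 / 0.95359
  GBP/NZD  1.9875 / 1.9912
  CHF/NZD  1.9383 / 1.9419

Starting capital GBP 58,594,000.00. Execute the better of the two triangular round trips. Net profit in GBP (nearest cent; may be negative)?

Best loop GBP → CHF → NZD → GBP:
GBP 58,594,000.00 ÷ 0.95359 (buy CHF at ask) = CHF 61,445,694.69
CHF 61,445,694.69 × 1.9383 (sell CHF at bid) = NZD 119,100,190.02
NZD 119,100,190.02 ÷ 1.9912 (buy GBP at ask) = GBP 59,813,273.41

Net profit: GBP 1,219,273.41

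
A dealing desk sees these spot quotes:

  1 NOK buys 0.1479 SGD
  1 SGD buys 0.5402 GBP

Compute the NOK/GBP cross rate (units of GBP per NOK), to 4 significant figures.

NOK/GBP = 0.07990

1 NOK × 0.1479 = 0.1479 SGD
0.1479 SGD × 0.5402 = 0.0798956 GBP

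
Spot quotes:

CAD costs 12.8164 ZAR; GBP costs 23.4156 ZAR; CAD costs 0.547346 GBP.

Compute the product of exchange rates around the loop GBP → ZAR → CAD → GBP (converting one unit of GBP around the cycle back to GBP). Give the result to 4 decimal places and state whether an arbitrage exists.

Around GBP → ZAR → CAD → GBP: 1 × 23.4156 ÷ 12.8164 × 0.547346 = 1.000003
Product ≈ 1 (deviation 0.000%, within rounding noise).

1.0000 (no arbitrage)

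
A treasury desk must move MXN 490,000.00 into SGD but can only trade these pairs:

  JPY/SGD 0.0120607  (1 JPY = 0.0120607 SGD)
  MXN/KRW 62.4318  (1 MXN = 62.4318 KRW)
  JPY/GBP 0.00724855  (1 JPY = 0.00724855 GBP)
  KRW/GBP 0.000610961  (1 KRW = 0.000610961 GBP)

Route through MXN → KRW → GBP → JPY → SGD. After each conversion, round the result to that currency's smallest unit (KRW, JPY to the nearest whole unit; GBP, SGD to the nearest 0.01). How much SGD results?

SGD 31,098.31

MXN 490,000.00 × 62.4318 = KRW 30,591,582
KRW 30,591,582 × 0.000610961 = GBP 18,690.26
GBP 18,690.26 ÷ 0.00724855 = JPY 2,578,483
JPY 2,578,483 × 0.0120607 = SGD 31,098.31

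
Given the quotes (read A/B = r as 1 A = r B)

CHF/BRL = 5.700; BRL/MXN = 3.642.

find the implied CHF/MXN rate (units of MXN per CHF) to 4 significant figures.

1 CHF × 5.700 = 5.7 BRL
5.7 BRL × 3.642 = 20.7594 MXN

CHF/MXN = 20.76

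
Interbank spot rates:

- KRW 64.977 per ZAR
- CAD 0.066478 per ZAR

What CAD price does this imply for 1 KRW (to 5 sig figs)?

1 KRW ÷ 64.977 = 0.0153901 ZAR
0.0153901 ZAR × 0.066478 = 0.0010231 CAD

KRW/CAD = 0.0010231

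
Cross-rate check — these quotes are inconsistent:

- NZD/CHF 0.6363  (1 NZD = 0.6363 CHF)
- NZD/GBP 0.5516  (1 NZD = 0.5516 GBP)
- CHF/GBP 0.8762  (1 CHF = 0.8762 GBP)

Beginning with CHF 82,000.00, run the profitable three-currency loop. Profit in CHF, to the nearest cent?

Profit: CHF 880.96

Profitable loop is CHF → GBP → NZD → CHF:
CHF 82,000.00 × 0.8762 = GBP 71,848.40
GBP 71,848.40 ÷ 0.5516 = NZD 130,254.53
NZD 130,254.53 × 0.6363 = CHF 82,880.96
Profit = CHF 82,880.96 − CHF 82,000.00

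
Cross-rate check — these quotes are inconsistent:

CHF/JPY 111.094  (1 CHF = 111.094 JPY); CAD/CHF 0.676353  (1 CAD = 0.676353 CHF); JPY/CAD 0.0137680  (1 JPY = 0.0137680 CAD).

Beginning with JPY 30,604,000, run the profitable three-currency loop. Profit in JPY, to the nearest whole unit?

Profitable loop is JPY → CAD → CHF → JPY:
JPY 30,604,000 × 0.0137680 = CAD 421,355.87
CAD 421,355.87 × 0.676353 = CHF 284,985.31
CHF 284,985.31 × 111.094 = JPY 31,660,158
Profit = JPY 31,660,158 − JPY 30,604,000

Profit: JPY 1,056,158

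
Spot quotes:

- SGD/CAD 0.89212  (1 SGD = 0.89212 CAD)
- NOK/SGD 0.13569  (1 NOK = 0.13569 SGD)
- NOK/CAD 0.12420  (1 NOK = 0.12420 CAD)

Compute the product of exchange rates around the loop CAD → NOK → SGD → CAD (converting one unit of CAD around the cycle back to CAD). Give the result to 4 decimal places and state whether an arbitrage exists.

0.9747 (arbitrage exists)

Around CAD → NOK → SGD → CAD: 1 ÷ 0.12420 × 0.13569 × 0.89212 = 0.974652
Product < 1; profitable direction is CAD → SGD → NOK → CAD.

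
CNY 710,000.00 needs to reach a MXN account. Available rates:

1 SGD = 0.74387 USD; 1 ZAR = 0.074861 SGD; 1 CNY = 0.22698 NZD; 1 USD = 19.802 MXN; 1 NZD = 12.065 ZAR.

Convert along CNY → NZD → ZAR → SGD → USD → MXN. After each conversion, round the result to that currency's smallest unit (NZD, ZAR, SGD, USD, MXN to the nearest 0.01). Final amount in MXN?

MXN 2,144,050.46

CNY 710,000.00 × 0.22698 = NZD 161,155.80
NZD 161,155.80 × 12.065 = ZAR 1,944,344.73
ZAR 1,944,344.73 × 0.074861 = SGD 145,555.59
SGD 145,555.59 × 0.74387 = USD 108,274.44
USD 108,274.44 × 19.802 = MXN 2,144,050.46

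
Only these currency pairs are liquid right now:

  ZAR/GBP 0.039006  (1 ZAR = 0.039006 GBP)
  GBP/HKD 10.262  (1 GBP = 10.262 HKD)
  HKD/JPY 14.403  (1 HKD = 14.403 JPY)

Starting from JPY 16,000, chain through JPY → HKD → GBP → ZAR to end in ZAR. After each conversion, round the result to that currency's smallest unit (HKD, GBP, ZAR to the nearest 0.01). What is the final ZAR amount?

JPY 16,000 ÷ 14.403 = HKD 1,110.88
HKD 1,110.88 ÷ 10.262 = GBP 108.25
GBP 108.25 ÷ 0.039006 = ZAR 2,775.21

ZAR 2,775.21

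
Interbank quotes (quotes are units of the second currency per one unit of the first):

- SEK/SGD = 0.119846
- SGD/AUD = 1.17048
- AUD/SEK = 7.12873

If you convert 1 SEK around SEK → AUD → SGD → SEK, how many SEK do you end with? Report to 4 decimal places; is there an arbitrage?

Around SEK → AUD → SGD → SEK: 1 ÷ 7.12873 ÷ 1.17048 ÷ 0.119846 = 1.000001
Product ≈ 1 (deviation 0.000%, within rounding noise).

1.0000 (no arbitrage)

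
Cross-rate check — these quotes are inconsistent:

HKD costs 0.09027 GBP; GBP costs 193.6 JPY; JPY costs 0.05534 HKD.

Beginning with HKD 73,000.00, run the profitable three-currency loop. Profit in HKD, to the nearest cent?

Profitable loop is HKD → JPY → GBP → HKD:
HKD 73,000.00 ÷ 0.05534 = JPY 1,319,118
JPY 1,319,118 ÷ 193.6 = GBP 6,813.63
GBP 6,813.63 ÷ 0.09027 = HKD 75,480.52
Profit = HKD 75,480.52 − HKD 73,000.00

Profit: HKD 2,480.52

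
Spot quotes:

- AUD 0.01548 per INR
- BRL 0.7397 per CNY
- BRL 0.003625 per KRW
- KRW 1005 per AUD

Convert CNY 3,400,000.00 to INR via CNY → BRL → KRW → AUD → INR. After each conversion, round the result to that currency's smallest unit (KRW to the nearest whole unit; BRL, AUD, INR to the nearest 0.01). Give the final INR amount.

CNY 3,400,000.00 × 0.7397 = BRL 2,514,980.00
BRL 2,514,980.00 ÷ 0.003625 = KRW 693,787,586
KRW 693,787,586 ÷ 1005 = AUD 690,335.91
AUD 690,335.91 ÷ 0.01548 = INR 44,595,343.02

INR 44,595,343.02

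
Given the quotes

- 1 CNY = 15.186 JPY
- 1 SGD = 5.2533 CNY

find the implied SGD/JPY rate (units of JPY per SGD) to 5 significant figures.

1 SGD × 5.2533 = 5.2533 CNY
5.2533 CNY × 15.186 = 79.7766 JPY

SGD/JPY = 79.777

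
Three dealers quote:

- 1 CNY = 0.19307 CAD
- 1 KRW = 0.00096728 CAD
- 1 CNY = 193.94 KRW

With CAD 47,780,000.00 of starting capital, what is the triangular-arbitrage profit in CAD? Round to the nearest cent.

Profit: CAD 1,394,657.37

Profitable loop is CAD → KRW → CNY → CAD:
CAD 47,780,000.00 ÷ 0.00096728 = KRW 49,396,245,141
KRW 49,396,245,141 ÷ 193.94 = CNY 254,698,593.08
CNY 254,698,593.08 × 0.19307 = CAD 49,174,657.37
Profit = CAD 49,174,657.37 − CAD 47,780,000.00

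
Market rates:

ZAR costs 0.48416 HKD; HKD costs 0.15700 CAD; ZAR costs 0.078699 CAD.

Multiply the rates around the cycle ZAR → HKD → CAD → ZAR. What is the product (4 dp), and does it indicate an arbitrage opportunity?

Around ZAR → HKD → CAD → ZAR: 1 × 0.48416 × 0.15700 ÷ 0.078699 = 0.965871
Product < 1; profitable direction is ZAR → CAD → HKD → ZAR.

0.9659 (arbitrage exists)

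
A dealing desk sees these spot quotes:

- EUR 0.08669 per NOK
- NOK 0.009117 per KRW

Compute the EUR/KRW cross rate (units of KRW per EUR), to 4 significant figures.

1 EUR ÷ 0.08669 = 11.5354 NOK
11.5354 NOK ÷ 0.009117 = 1265.26 KRW

EUR/KRW = 1265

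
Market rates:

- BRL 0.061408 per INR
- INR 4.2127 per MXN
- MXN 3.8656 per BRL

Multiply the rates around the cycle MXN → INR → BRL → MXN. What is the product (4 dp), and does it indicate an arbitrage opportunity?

1.0000 (no arbitrage)

Around MXN → INR → BRL → MXN: 1 × 4.2127 × 0.061408 × 3.8656 = 1.000006
Product ≈ 1 (deviation 0.001%, within rounding noise).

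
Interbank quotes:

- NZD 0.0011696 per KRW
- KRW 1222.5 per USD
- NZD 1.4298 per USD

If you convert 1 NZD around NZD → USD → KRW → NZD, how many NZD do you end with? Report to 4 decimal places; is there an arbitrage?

1.0000 (no arbitrage)

Around NZD → USD → KRW → NZD: 1 ÷ 1.4298 × 1222.5 × 0.0011696 = 1.000025
Product ≈ 1 (deviation 0.003%, within rounding noise).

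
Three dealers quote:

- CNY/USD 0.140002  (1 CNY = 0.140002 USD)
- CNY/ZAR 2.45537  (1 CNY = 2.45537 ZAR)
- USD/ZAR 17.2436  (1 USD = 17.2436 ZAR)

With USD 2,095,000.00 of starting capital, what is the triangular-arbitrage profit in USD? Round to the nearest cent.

Profitable loop is USD → CNY → ZAR → USD:
USD 2,095,000.00 ÷ 0.140002 = CNY 14,964,071.94
CNY 14,964,071.94 × 2.45537 = ZAR 36,742,333.32
ZAR 36,742,333.32 ÷ 17.2436 = USD 2,130,780.89
Profit = USD 2,130,780.89 − USD 2,095,000.00

Profit: USD 35,780.89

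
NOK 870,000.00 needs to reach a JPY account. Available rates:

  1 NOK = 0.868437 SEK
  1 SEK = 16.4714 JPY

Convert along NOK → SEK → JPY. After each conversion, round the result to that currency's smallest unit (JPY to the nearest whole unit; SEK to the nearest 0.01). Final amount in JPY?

JPY 12,444,805

NOK 870,000.00 × 0.868437 = SEK 755,540.19
SEK 755,540.19 × 16.4714 = JPY 12,444,805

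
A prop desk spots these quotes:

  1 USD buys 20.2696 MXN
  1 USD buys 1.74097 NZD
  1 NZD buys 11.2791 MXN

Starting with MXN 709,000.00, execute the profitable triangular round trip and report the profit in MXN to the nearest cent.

Profit: MXN 22,856.07

Profitable loop is MXN → NZD → USD → MXN:
MXN 709,000.00 ÷ 11.2791 = NZD 62,859.63
NZD 62,859.63 ÷ 1.74097 = USD 36,106.09
USD 36,106.09 × 20.2696 = MXN 731,856.07
Profit = MXN 731,856.07 − MXN 709,000.00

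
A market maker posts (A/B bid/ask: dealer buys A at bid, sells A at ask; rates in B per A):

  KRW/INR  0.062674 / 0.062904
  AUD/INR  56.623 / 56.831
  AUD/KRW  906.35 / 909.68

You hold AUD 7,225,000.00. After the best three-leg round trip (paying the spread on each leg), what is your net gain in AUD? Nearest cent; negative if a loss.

Net result: AUD -3,358.82 (no profitable arbitrage after spreads)

Best loop AUD → KRW → INR → AUD:
AUD 7,225,000.00 × 906.35 (sell AUD at bid) = KRW 6,548,378,750
KRW 6,548,378,750 × 0.062674 (sell KRW at bid) = INR 410,413,089.78
INR 410,413,089.78 ÷ 56.831 (buy AUD at ask) = AUD 7,221,641.18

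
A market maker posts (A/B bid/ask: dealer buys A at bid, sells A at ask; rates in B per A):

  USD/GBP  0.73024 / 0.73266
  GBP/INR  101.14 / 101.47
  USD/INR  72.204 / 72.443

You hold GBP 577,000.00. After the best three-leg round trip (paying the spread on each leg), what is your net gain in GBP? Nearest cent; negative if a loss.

Net profit: GBP 11,258.15

Best loop GBP → INR → USD → GBP:
GBP 577,000.00 × 101.14 (sell GBP at bid) = INR 58,357,780.00
INR 58,357,780.00 ÷ 72.443 (buy USD at ask) = USD 805,568.24
USD 805,568.24 × 0.73024 (sell USD at bid) = GBP 588,258.15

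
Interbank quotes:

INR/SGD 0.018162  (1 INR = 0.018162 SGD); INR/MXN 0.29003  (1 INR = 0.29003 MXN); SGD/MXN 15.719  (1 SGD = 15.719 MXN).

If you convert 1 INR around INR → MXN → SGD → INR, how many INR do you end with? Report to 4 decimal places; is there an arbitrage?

Around INR → MXN → SGD → INR: 1 × 0.29003 ÷ 15.719 ÷ 0.018162 = 1.015908
Product > 1; profitable direction is INR → MXN → SGD → INR.

1.0159 (arbitrage exists)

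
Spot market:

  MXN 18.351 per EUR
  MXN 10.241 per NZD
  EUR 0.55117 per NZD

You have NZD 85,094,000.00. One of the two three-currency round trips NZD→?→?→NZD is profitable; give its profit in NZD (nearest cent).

Profitable loop is NZD → MXN → EUR → NZD:
NZD 85,094,000.00 × 10.241 = MXN 871,447,654.00
MXN 871,447,654.00 ÷ 18.351 = EUR 47,487,747.48
EUR 47,487,747.48 ÷ 0.55117 = NZD 86,158,077.33
Profit = NZD 86,158,077.33 − NZD 85,094,000.00

Profit: NZD 1,064,077.33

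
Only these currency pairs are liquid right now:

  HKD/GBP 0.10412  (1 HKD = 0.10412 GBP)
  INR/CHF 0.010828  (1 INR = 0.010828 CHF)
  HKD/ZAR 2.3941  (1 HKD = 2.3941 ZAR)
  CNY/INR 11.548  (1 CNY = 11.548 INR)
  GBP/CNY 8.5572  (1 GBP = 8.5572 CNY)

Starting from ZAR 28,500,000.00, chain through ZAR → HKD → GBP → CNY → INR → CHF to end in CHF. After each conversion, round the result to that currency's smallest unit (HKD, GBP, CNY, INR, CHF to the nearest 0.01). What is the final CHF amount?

ZAR 28,500,000.00 ÷ 2.3941 = HKD 11,904,264.65
HKD 11,904,264.65 × 0.10412 = GBP 1,239,472.04
GBP 1,239,472.04 × 8.5572 = CNY 10,606,410.14
CNY 10,606,410.14 × 11.548 = INR 122,482,824.30
INR 122,482,824.30 × 0.010828 = CHF 1,326,244.02

CHF 1,326,244.02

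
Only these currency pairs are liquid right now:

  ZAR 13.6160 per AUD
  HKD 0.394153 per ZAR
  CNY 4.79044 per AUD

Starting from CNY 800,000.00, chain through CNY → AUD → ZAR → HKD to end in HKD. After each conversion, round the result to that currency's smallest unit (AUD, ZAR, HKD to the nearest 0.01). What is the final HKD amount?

HKD 896,249.55

CNY 800,000.00 ÷ 4.79044 = AUD 166,999.27
AUD 166,999.27 × 13.6160 = ZAR 2,273,862.06
ZAR 2,273,862.06 × 0.394153 = HKD 896,249.55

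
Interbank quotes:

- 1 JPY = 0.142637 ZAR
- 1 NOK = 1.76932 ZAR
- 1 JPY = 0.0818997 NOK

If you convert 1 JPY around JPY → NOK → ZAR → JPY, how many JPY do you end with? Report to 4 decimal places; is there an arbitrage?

1.0159 (arbitrage exists)

Around JPY → NOK → ZAR → JPY: 1 × 0.0818997 × 1.76932 ÷ 0.142637 = 1.015913
Product > 1; profitable direction is JPY → NOK → ZAR → JPY.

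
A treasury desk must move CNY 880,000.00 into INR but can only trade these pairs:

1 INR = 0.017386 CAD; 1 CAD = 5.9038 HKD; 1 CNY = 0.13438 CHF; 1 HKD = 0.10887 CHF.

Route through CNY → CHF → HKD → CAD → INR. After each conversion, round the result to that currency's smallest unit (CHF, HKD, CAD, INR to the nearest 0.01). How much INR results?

INR 10,582,244.33

CNY 880,000.00 × 0.13438 = CHF 118,254.40
CHF 118,254.40 ÷ 0.10887 = HKD 1,086,198.22
HKD 1,086,198.22 ÷ 5.9038 = CAD 183,982.90
CAD 183,982.90 ÷ 0.017386 = INR 10,582,244.33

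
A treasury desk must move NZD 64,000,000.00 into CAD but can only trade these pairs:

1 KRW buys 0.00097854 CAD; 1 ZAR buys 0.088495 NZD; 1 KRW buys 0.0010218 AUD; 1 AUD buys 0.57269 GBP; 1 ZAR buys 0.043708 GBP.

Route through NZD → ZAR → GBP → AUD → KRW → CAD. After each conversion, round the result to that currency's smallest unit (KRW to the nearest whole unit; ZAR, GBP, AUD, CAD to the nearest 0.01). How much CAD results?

NZD 64,000,000.00 ÷ 0.088495 = ZAR 723,204,700.83
ZAR 723,204,700.83 × 0.043708 = GBP 31,609,831.06
GBP 31,609,831.06 ÷ 0.57269 = AUD 55,195,360.60
AUD 55,195,360.60 ÷ 0.0010218 = KRW 54,017,773,145
KRW 54,017,773,145 × 0.00097854 = CAD 52,858,551.73

CAD 52,858,551.73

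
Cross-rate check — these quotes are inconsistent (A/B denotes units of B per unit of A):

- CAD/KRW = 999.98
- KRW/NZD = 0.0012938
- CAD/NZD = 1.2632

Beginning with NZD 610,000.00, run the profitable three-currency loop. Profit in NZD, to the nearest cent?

Profit: NZD 14,764.26

Profitable loop is NZD → CAD → KRW → NZD:
NZD 610,000.00 ÷ 1.2632 = CAD 482,900.57
CAD 482,900.57 × 999.98 = KRW 482,890,912
KRW 482,890,912 × 0.0012938 = NZD 624,764.26
Profit = NZD 624,764.26 − NZD 610,000.00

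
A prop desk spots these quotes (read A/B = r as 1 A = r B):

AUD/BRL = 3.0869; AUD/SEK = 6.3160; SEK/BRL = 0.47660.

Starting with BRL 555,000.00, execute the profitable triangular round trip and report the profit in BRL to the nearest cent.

Profit: BRL 14,140.36

Profitable loop is BRL → SEK → AUD → BRL:
BRL 555,000.00 ÷ 0.47660 = SEK 1,164,498.53
SEK 1,164,498.53 ÷ 6.3160 = AUD 184,372.79
AUD 184,372.79 × 3.0869 = BRL 569,140.36
Profit = BRL 569,140.36 − BRL 555,000.00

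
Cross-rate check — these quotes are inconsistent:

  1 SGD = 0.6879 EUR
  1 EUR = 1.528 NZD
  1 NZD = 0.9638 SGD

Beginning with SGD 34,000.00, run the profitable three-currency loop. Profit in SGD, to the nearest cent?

Profitable loop is SGD → EUR → NZD → SGD:
SGD 34,000.00 × 0.6879 = EUR 23,388.60
EUR 23,388.60 × 1.528 = NZD 35,737.78
NZD 35,737.78 × 0.9638 = SGD 34,444.07
Profit = SGD 34,444.07 − SGD 34,000.00

Profit: SGD 444.07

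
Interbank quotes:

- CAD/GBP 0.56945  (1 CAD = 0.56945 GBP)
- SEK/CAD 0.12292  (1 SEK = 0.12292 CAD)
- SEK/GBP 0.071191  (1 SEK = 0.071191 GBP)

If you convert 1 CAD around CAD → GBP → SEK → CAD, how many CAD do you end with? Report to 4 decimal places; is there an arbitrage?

0.9832 (arbitrage exists)

Around CAD → GBP → SEK → CAD: 1 × 0.56945 ÷ 0.071191 × 0.12292 = 0.983225
Product < 1; profitable direction is CAD → SEK → GBP → CAD.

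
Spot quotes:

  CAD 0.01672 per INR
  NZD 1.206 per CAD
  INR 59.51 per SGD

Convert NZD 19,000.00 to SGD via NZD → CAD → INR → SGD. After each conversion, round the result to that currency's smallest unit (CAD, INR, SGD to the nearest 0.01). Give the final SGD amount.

SGD 15,833.61

NZD 19,000.00 ÷ 1.206 = CAD 15,754.56
CAD 15,754.56 ÷ 0.01672 = INR 942,258.37
INR 942,258.37 ÷ 59.51 = SGD 15,833.61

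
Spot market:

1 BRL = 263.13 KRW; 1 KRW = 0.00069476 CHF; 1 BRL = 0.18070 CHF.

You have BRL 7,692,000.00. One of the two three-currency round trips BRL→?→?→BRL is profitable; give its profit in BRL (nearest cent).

Profitable loop is BRL → KRW → CHF → BRL:
BRL 7,692,000.00 × 263.13 = KRW 2,023,995,960
KRW 2,023,995,960 × 0.00069476 = CHF 1,406,191.43
CHF 1,406,191.43 ÷ 0.18070 = BRL 7,781,911.64
Profit = BRL 7,781,911.64 − BRL 7,692,000.00

Profit: BRL 89,911.64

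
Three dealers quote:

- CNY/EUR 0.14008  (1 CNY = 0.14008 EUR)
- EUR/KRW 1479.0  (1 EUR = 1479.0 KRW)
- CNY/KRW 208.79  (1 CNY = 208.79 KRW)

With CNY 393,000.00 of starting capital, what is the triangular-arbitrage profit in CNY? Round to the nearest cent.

Profit: CNY 3,057.22

Profitable loop is CNY → KRW → EUR → CNY:
CNY 393,000.00 × 208.79 = KRW 82,054,470
KRW 82,054,470 ÷ 1479.0 = EUR 55,479.70
EUR 55,479.70 ÷ 0.14008 = CNY 396,057.22
Profit = CNY 396,057.22 − CNY 393,000.00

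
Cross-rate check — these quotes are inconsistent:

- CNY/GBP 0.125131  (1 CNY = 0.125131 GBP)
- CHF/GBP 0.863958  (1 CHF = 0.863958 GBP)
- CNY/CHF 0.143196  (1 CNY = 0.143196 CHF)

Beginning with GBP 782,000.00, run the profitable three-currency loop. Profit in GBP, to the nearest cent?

Profit: GBP 8,948.40

Profitable loop is GBP → CHF → CNY → GBP:
GBP 782,000.00 ÷ 0.863958 = CHF 905,136.59
CHF 905,136.59 ÷ 0.143196 = CNY 6,320,962.82
CNY 6,320,962.82 × 0.125131 = GBP 790,948.40
Profit = GBP 790,948.40 − GBP 782,000.00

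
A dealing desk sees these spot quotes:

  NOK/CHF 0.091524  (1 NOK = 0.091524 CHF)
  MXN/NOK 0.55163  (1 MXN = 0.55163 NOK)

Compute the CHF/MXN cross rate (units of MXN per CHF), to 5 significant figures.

1 CHF ÷ 0.091524 = 10.9261 NOK
10.9261 NOK ÷ 0.55163 = 19.8069 MXN

CHF/MXN = 19.807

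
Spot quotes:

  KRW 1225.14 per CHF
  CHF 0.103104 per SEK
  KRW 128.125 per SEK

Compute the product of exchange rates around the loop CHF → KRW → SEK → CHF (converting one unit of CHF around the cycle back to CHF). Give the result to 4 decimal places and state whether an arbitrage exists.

Around CHF → KRW → SEK → CHF: 1 × 1225.14 ÷ 128.125 × 0.103104 = 0.985887
Product < 1; profitable direction is CHF → SEK → KRW → CHF.

0.9859 (arbitrage exists)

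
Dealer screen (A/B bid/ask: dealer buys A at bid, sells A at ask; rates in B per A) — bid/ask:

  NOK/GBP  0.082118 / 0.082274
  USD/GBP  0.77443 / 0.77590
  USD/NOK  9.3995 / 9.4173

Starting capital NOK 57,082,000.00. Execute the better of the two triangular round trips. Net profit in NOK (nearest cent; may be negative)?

Net result: NOK -27,181.04 (no profitable arbitrage after spreads)

Best loop NOK → USD → GBP → NOK:
NOK 57,082,000.00 ÷ 9.4173 (buy USD at ask) = USD 6,061,397.64
USD 6,061,397.64 × 0.77443 (sell USD at bid) = GBP 4,694,128.17
GBP 4,694,128.17 ÷ 0.082274 (buy NOK at ask) = NOK 57,054,818.96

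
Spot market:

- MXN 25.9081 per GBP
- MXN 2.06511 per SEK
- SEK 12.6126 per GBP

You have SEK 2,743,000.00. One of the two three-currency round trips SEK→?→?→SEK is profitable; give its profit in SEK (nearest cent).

Profit: SEK 14,643.08

Profitable loop is SEK → MXN → GBP → SEK:
SEK 2,743,000.00 × 2.06511 = MXN 5,664,596.73
MXN 5,664,596.73 ÷ 25.9081 = GBP 218,641.92
GBP 218,641.92 × 12.6126 = SEK 2,757,643.08
Profit = SEK 2,757,643.08 − SEK 2,743,000.00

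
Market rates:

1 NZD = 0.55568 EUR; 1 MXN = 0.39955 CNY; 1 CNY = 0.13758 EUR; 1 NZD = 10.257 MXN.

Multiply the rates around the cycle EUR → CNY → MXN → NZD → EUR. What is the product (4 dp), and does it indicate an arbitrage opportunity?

Around EUR → CNY → MXN → NZD → EUR: 1 ÷ 0.13758 ÷ 0.39955 ÷ 10.257 × 0.55568 = 0.985548
Product < 1; profitable direction is EUR → NZD → MXN → CNY → EUR.

0.9855 (arbitrage exists)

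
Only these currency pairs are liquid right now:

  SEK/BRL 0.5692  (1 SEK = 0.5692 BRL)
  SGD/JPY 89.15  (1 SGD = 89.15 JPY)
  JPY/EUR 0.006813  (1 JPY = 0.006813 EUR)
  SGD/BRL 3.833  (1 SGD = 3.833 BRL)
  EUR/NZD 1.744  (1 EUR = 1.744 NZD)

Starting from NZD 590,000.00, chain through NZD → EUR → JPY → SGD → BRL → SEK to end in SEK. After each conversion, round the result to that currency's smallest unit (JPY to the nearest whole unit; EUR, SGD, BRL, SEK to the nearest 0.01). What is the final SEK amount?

NZD 590,000.00 ÷ 1.744 = EUR 338,302.75
EUR 338,302.75 ÷ 0.006813 = JPY 49,655,475
JPY 49,655,475 ÷ 89.15 = SGD 556,987.94
SGD 556,987.94 × 3.833 = BRL 2,134,934.77
BRL 2,134,934.77 ÷ 0.5692 = SEK 3,750,763.83

SEK 3,750,763.83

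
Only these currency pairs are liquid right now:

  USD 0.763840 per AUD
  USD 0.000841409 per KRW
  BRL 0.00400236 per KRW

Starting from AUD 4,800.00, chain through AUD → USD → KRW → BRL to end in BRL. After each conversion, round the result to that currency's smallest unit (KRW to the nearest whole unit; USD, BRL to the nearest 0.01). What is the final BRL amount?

AUD 4,800.00 × 0.763840 = USD 3,666.43
USD 3,666.43 ÷ 0.000841409 = KRW 4,357,488
KRW 4,357,488 × 0.00400236 = BRL 17,440.24

BRL 17,440.24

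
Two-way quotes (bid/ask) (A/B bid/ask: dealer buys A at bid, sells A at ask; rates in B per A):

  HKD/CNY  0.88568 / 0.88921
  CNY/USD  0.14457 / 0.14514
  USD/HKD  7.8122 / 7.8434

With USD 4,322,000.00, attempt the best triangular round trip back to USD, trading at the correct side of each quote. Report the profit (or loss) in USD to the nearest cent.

Best loop USD → HKD → CNY → USD:
USD 4,322,000.00 × 7.8122 (sell USD at bid) = HKD 33,764,328.40
HKD 33,764,328.40 × 0.88568 (sell HKD at bid) = CNY 29,904,390.38
CNY 29,904,390.38 × 0.14457 (sell CNY at bid) = USD 4,323,277.72

Net profit: USD 1,277.72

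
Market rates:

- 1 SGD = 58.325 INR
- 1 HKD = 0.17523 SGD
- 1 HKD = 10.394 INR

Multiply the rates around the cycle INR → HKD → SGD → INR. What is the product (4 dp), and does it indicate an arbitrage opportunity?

0.9833 (arbitrage exists)

Around INR → HKD → SGD → INR: 1 ÷ 10.394 × 0.17523 × 58.325 = 0.983287
Product < 1; profitable direction is INR → SGD → HKD → INR.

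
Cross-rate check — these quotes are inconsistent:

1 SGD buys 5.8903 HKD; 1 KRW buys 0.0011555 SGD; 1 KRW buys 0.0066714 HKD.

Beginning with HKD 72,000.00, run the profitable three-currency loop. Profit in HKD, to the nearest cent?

Profit: HKD 1,455.26

Profitable loop is HKD → KRW → SGD → HKD:
HKD 72,000.00 ÷ 0.0066714 = KRW 10,792,337
KRW 10,792,337 × 0.0011555 = SGD 12,470.55
SGD 12,470.55 × 5.8903 = HKD 73,455.26
Profit = HKD 73,455.26 − HKD 72,000.00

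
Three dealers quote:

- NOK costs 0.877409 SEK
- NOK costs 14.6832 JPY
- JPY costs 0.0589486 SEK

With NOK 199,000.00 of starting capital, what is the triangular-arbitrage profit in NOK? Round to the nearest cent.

Profit: NOK 2,725.57

Profitable loop is NOK → SEK → JPY → NOK:
NOK 199,000.00 × 0.877409 = SEK 174,604.39
SEK 174,604.39 ÷ 0.0589486 = JPY 2,961,977
JPY 2,961,977 ÷ 14.6832 = NOK 201,725.57
Profit = NOK 201,725.57 − NOK 199,000.00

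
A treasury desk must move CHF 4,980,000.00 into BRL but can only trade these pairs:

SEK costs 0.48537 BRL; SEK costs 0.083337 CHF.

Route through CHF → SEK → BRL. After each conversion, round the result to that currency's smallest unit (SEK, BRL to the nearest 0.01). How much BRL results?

BRL 29,004,435.01

CHF 4,980,000.00 ÷ 0.083337 = SEK 59,757,370.68
SEK 59,757,370.68 × 0.48537 = BRL 29,004,435.01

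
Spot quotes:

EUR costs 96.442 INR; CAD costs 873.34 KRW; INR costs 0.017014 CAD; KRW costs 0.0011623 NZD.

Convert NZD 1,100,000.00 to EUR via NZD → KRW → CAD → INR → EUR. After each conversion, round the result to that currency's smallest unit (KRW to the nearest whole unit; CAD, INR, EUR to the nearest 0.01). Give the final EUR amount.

EUR 660,417.33

NZD 1,100,000.00 ÷ 0.0011623 = KRW 946,399,381
KRW 946,399,381 ÷ 873.34 = CAD 1,083,655.14
CAD 1,083,655.14 ÷ 0.017014 = INR 63,691,967.79
INR 63,691,967.79 ÷ 96.442 = EUR 660,417.33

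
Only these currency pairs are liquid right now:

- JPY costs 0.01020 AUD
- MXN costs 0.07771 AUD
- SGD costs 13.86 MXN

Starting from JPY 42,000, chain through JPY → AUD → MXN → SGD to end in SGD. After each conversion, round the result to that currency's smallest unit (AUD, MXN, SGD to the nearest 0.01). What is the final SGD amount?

JPY 42,000 × 0.01020 = AUD 428.40
AUD 428.40 ÷ 0.07771 = MXN 5,512.80
MXN 5,512.80 ÷ 13.86 = SGD 397.75

SGD 397.75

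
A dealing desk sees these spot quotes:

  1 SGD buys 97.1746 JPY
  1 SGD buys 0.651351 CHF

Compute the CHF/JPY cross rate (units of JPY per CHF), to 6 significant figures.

1 CHF ÷ 0.651351 = 1.53527 SGD
1.53527 SGD × 97.1746 = 149.189 JPY

CHF/JPY = 149.189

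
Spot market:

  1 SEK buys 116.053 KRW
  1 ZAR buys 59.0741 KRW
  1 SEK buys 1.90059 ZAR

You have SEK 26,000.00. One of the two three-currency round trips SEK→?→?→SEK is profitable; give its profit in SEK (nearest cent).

Profitable loop is SEK → KRW → ZAR → SEK:
SEK 26,000.00 × 116.053 = KRW 3,017,378
KRW 3,017,378 ÷ 59.0741 = ZAR 51,077.85
ZAR 51,077.85 ÷ 1.90059 = SEK 26,874.73
Profit = SEK 26,874.73 − SEK 26,000.00

Profit: SEK 874.73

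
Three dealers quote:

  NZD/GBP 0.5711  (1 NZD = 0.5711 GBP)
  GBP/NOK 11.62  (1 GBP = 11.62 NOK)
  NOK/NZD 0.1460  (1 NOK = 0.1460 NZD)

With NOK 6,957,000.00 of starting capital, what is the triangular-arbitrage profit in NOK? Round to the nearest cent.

Profit: NOK 223,436.72

Profitable loop is NOK → GBP → NZD → NOK:
NOK 6,957,000.00 ÷ 11.62 = GBP 598,709.12
GBP 598,709.12 ÷ 0.5711 = NZD 1,048,343.76
NZD 1,048,343.76 ÷ 0.1460 = NOK 7,180,436.72
Profit = NOK 7,180,436.72 − NOK 6,957,000.00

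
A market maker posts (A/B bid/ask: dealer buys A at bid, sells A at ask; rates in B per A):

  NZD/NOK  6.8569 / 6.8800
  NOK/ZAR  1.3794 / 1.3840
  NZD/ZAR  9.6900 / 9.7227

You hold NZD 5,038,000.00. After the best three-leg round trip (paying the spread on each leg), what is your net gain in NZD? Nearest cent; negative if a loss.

Best loop NZD → ZAR → NOK → NZD:
NZD 5,038,000.00 × 9.6900 (sell NZD at bid) = ZAR 48,818,220.00
ZAR 48,818,220.00 ÷ 1.3840 (buy NOK at ask) = NOK 35,273,280.35
NOK 35,273,280.35 ÷ 6.8800 (buy NZD at ask) = NZD 5,126,930.28

Net profit: NZD 88,930.28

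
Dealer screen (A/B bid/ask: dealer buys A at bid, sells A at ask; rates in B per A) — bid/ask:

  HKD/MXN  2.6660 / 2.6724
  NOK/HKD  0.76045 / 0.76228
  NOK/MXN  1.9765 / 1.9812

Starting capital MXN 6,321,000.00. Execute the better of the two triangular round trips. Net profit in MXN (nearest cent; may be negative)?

Net profit: MXN 147,272.09

Best loop MXN → NOK → HKD → MXN:
MXN 6,321,000.00 ÷ 1.9812 (buy NOK at ask) = NOK 3,190,490.61
NOK 3,190,490.61 × 0.76045 (sell NOK at bid) = HKD 2,426,208.59
HKD 2,426,208.59 × 2.6660 (sell HKD at bid) = MXN 6,468,272.09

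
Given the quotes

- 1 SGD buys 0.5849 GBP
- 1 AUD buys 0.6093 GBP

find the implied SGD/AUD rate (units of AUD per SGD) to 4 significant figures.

SGD/AUD = 0.9600

1 SGD × 0.5849 = 0.5849 GBP
0.5849 GBP ÷ 0.6093 = 0.959954 AUD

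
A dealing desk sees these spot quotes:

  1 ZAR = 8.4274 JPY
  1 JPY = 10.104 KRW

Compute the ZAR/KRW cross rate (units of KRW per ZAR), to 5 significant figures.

ZAR/KRW = 85.150

1 ZAR × 8.4274 = 8.4274 JPY
8.4274 JPY × 10.104 = 85.1504 KRW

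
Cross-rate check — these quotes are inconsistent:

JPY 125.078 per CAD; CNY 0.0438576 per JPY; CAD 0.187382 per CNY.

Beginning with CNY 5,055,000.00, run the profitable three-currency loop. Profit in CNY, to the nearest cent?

Profitable loop is CNY → CAD → JPY → CNY:
CNY 5,055,000.00 × 0.187382 = CAD 947,216.01
CAD 947,216.01 × 125.078 = JPY 118,475,884
JPY 118,475,884 × 0.0438576 = CNY 5,196,067.93
Profit = CNY 5,196,067.93 − CNY 5,055,000.00

Profit: CNY 141,067.93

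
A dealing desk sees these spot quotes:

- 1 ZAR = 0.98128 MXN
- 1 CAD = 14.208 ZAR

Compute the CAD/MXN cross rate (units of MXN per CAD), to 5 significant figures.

1 CAD × 14.208 = 14.208 ZAR
14.208 ZAR × 0.98128 = 13.942 MXN

CAD/MXN = 13.942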